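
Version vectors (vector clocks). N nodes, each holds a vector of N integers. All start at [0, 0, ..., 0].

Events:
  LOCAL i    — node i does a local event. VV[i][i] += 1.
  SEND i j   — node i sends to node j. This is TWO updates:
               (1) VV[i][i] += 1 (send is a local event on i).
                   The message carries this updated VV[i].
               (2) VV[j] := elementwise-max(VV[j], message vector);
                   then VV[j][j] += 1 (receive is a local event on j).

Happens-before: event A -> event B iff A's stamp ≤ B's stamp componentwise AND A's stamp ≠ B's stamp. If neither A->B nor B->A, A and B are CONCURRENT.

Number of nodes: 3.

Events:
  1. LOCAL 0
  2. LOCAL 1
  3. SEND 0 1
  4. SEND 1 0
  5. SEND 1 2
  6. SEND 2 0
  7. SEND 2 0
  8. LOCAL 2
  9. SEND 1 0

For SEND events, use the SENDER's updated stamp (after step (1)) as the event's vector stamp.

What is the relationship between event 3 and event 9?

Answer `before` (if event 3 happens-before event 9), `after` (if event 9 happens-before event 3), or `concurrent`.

Answer: before

Derivation:
Initial: VV[0]=[0, 0, 0]
Initial: VV[1]=[0, 0, 0]
Initial: VV[2]=[0, 0, 0]
Event 1: LOCAL 0: VV[0][0]++ -> VV[0]=[1, 0, 0]
Event 2: LOCAL 1: VV[1][1]++ -> VV[1]=[0, 1, 0]
Event 3: SEND 0->1: VV[0][0]++ -> VV[0]=[2, 0, 0], msg_vec=[2, 0, 0]; VV[1]=max(VV[1],msg_vec) then VV[1][1]++ -> VV[1]=[2, 2, 0]
Event 4: SEND 1->0: VV[1][1]++ -> VV[1]=[2, 3, 0], msg_vec=[2, 3, 0]; VV[0]=max(VV[0],msg_vec) then VV[0][0]++ -> VV[0]=[3, 3, 0]
Event 5: SEND 1->2: VV[1][1]++ -> VV[1]=[2, 4, 0], msg_vec=[2, 4, 0]; VV[2]=max(VV[2],msg_vec) then VV[2][2]++ -> VV[2]=[2, 4, 1]
Event 6: SEND 2->0: VV[2][2]++ -> VV[2]=[2, 4, 2], msg_vec=[2, 4, 2]; VV[0]=max(VV[0],msg_vec) then VV[0][0]++ -> VV[0]=[4, 4, 2]
Event 7: SEND 2->0: VV[2][2]++ -> VV[2]=[2, 4, 3], msg_vec=[2, 4, 3]; VV[0]=max(VV[0],msg_vec) then VV[0][0]++ -> VV[0]=[5, 4, 3]
Event 8: LOCAL 2: VV[2][2]++ -> VV[2]=[2, 4, 4]
Event 9: SEND 1->0: VV[1][1]++ -> VV[1]=[2, 5, 0], msg_vec=[2, 5, 0]; VV[0]=max(VV[0],msg_vec) then VV[0][0]++ -> VV[0]=[6, 5, 3]
Event 3 stamp: [2, 0, 0]
Event 9 stamp: [2, 5, 0]
[2, 0, 0] <= [2, 5, 0]? True
[2, 5, 0] <= [2, 0, 0]? False
Relation: before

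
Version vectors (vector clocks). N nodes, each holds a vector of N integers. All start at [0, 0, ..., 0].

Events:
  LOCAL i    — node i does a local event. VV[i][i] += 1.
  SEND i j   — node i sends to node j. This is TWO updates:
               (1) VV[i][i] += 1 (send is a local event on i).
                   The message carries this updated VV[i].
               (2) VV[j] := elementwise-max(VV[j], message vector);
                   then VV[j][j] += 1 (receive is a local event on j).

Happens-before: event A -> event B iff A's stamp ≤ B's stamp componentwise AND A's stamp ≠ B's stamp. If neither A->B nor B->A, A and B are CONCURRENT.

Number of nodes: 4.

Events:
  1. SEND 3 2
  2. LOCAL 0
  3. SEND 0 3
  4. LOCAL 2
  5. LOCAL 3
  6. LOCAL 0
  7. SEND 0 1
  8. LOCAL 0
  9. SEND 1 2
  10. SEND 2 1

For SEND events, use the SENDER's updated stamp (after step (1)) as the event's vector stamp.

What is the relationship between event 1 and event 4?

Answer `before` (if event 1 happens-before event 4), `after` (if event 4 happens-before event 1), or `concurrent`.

Answer: before

Derivation:
Initial: VV[0]=[0, 0, 0, 0]
Initial: VV[1]=[0, 0, 0, 0]
Initial: VV[2]=[0, 0, 0, 0]
Initial: VV[3]=[0, 0, 0, 0]
Event 1: SEND 3->2: VV[3][3]++ -> VV[3]=[0, 0, 0, 1], msg_vec=[0, 0, 0, 1]; VV[2]=max(VV[2],msg_vec) then VV[2][2]++ -> VV[2]=[0, 0, 1, 1]
Event 2: LOCAL 0: VV[0][0]++ -> VV[0]=[1, 0, 0, 0]
Event 3: SEND 0->3: VV[0][0]++ -> VV[0]=[2, 0, 0, 0], msg_vec=[2, 0, 0, 0]; VV[3]=max(VV[3],msg_vec) then VV[3][3]++ -> VV[3]=[2, 0, 0, 2]
Event 4: LOCAL 2: VV[2][2]++ -> VV[2]=[0, 0, 2, 1]
Event 5: LOCAL 3: VV[3][3]++ -> VV[3]=[2, 0, 0, 3]
Event 6: LOCAL 0: VV[0][0]++ -> VV[0]=[3, 0, 0, 0]
Event 7: SEND 0->1: VV[0][0]++ -> VV[0]=[4, 0, 0, 0], msg_vec=[4, 0, 0, 0]; VV[1]=max(VV[1],msg_vec) then VV[1][1]++ -> VV[1]=[4, 1, 0, 0]
Event 8: LOCAL 0: VV[0][0]++ -> VV[0]=[5, 0, 0, 0]
Event 9: SEND 1->2: VV[1][1]++ -> VV[1]=[4, 2, 0, 0], msg_vec=[4, 2, 0, 0]; VV[2]=max(VV[2],msg_vec) then VV[2][2]++ -> VV[2]=[4, 2, 3, 1]
Event 10: SEND 2->1: VV[2][2]++ -> VV[2]=[4, 2, 4, 1], msg_vec=[4, 2, 4, 1]; VV[1]=max(VV[1],msg_vec) then VV[1][1]++ -> VV[1]=[4, 3, 4, 1]
Event 1 stamp: [0, 0, 0, 1]
Event 4 stamp: [0, 0, 2, 1]
[0, 0, 0, 1] <= [0, 0, 2, 1]? True
[0, 0, 2, 1] <= [0, 0, 0, 1]? False
Relation: before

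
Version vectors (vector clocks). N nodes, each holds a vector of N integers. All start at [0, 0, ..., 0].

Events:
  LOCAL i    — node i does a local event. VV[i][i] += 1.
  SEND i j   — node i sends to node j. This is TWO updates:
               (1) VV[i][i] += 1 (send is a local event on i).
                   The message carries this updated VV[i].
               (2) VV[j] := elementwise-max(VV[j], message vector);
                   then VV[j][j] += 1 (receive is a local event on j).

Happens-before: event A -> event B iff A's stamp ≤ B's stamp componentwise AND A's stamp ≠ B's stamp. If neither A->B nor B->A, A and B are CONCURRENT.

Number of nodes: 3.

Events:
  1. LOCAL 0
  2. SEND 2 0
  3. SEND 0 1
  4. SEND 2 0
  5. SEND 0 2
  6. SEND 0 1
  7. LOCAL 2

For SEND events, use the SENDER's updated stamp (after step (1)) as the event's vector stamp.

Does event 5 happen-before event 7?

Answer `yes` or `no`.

Initial: VV[0]=[0, 0, 0]
Initial: VV[1]=[0, 0, 0]
Initial: VV[2]=[0, 0, 0]
Event 1: LOCAL 0: VV[0][0]++ -> VV[0]=[1, 0, 0]
Event 2: SEND 2->0: VV[2][2]++ -> VV[2]=[0, 0, 1], msg_vec=[0, 0, 1]; VV[0]=max(VV[0],msg_vec) then VV[0][0]++ -> VV[0]=[2, 0, 1]
Event 3: SEND 0->1: VV[0][0]++ -> VV[0]=[3, 0, 1], msg_vec=[3, 0, 1]; VV[1]=max(VV[1],msg_vec) then VV[1][1]++ -> VV[1]=[3, 1, 1]
Event 4: SEND 2->0: VV[2][2]++ -> VV[2]=[0, 0, 2], msg_vec=[0, 0, 2]; VV[0]=max(VV[0],msg_vec) then VV[0][0]++ -> VV[0]=[4, 0, 2]
Event 5: SEND 0->2: VV[0][0]++ -> VV[0]=[5, 0, 2], msg_vec=[5, 0, 2]; VV[2]=max(VV[2],msg_vec) then VV[2][2]++ -> VV[2]=[5, 0, 3]
Event 6: SEND 0->1: VV[0][0]++ -> VV[0]=[6, 0, 2], msg_vec=[6, 0, 2]; VV[1]=max(VV[1],msg_vec) then VV[1][1]++ -> VV[1]=[6, 2, 2]
Event 7: LOCAL 2: VV[2][2]++ -> VV[2]=[5, 0, 4]
Event 5 stamp: [5, 0, 2]
Event 7 stamp: [5, 0, 4]
[5, 0, 2] <= [5, 0, 4]? True. Equal? False. Happens-before: True

Answer: yes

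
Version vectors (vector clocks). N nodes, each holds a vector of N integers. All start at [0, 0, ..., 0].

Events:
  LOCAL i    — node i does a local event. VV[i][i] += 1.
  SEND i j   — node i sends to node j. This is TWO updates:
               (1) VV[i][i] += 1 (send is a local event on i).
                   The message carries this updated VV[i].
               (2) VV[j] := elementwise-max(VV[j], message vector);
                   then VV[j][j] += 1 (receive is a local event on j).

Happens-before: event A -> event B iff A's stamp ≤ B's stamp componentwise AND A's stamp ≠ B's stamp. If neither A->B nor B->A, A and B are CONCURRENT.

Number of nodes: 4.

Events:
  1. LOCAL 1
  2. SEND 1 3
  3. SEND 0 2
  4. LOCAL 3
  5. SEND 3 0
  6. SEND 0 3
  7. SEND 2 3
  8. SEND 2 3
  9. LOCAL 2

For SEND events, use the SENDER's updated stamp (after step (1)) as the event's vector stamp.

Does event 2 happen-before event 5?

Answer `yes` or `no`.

Answer: yes

Derivation:
Initial: VV[0]=[0, 0, 0, 0]
Initial: VV[1]=[0, 0, 0, 0]
Initial: VV[2]=[0, 0, 0, 0]
Initial: VV[3]=[0, 0, 0, 0]
Event 1: LOCAL 1: VV[1][1]++ -> VV[1]=[0, 1, 0, 0]
Event 2: SEND 1->3: VV[1][1]++ -> VV[1]=[0, 2, 0, 0], msg_vec=[0, 2, 0, 0]; VV[3]=max(VV[3],msg_vec) then VV[3][3]++ -> VV[3]=[0, 2, 0, 1]
Event 3: SEND 0->2: VV[0][0]++ -> VV[0]=[1, 0, 0, 0], msg_vec=[1, 0, 0, 0]; VV[2]=max(VV[2],msg_vec) then VV[2][2]++ -> VV[2]=[1, 0, 1, 0]
Event 4: LOCAL 3: VV[3][3]++ -> VV[3]=[0, 2, 0, 2]
Event 5: SEND 3->0: VV[3][3]++ -> VV[3]=[0, 2, 0, 3], msg_vec=[0, 2, 0, 3]; VV[0]=max(VV[0],msg_vec) then VV[0][0]++ -> VV[0]=[2, 2, 0, 3]
Event 6: SEND 0->3: VV[0][0]++ -> VV[0]=[3, 2, 0, 3], msg_vec=[3, 2, 0, 3]; VV[3]=max(VV[3],msg_vec) then VV[3][3]++ -> VV[3]=[3, 2, 0, 4]
Event 7: SEND 2->3: VV[2][2]++ -> VV[2]=[1, 0, 2, 0], msg_vec=[1, 0, 2, 0]; VV[3]=max(VV[3],msg_vec) then VV[3][3]++ -> VV[3]=[3, 2, 2, 5]
Event 8: SEND 2->3: VV[2][2]++ -> VV[2]=[1, 0, 3, 0], msg_vec=[1, 0, 3, 0]; VV[3]=max(VV[3],msg_vec) then VV[3][3]++ -> VV[3]=[3, 2, 3, 6]
Event 9: LOCAL 2: VV[2][2]++ -> VV[2]=[1, 0, 4, 0]
Event 2 stamp: [0, 2, 0, 0]
Event 5 stamp: [0, 2, 0, 3]
[0, 2, 0, 0] <= [0, 2, 0, 3]? True. Equal? False. Happens-before: True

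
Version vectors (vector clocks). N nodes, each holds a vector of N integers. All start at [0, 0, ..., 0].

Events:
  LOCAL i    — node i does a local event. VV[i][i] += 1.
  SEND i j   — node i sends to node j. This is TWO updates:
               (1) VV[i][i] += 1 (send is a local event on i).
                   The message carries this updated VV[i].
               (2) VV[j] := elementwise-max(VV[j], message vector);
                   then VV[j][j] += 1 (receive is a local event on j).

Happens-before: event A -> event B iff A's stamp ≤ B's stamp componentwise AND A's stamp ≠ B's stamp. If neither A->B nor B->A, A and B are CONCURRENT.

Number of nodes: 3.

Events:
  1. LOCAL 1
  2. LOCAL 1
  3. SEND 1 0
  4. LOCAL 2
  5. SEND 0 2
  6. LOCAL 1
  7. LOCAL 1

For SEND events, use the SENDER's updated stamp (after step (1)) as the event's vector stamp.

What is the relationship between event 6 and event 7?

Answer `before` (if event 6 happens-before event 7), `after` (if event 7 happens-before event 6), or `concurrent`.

Initial: VV[0]=[0, 0, 0]
Initial: VV[1]=[0, 0, 0]
Initial: VV[2]=[0, 0, 0]
Event 1: LOCAL 1: VV[1][1]++ -> VV[1]=[0, 1, 0]
Event 2: LOCAL 1: VV[1][1]++ -> VV[1]=[0, 2, 0]
Event 3: SEND 1->0: VV[1][1]++ -> VV[1]=[0, 3, 0], msg_vec=[0, 3, 0]; VV[0]=max(VV[0],msg_vec) then VV[0][0]++ -> VV[0]=[1, 3, 0]
Event 4: LOCAL 2: VV[2][2]++ -> VV[2]=[0, 0, 1]
Event 5: SEND 0->2: VV[0][0]++ -> VV[0]=[2, 3, 0], msg_vec=[2, 3, 0]; VV[2]=max(VV[2],msg_vec) then VV[2][2]++ -> VV[2]=[2, 3, 2]
Event 6: LOCAL 1: VV[1][1]++ -> VV[1]=[0, 4, 0]
Event 7: LOCAL 1: VV[1][1]++ -> VV[1]=[0, 5, 0]
Event 6 stamp: [0, 4, 0]
Event 7 stamp: [0, 5, 0]
[0, 4, 0] <= [0, 5, 0]? True
[0, 5, 0] <= [0, 4, 0]? False
Relation: before

Answer: before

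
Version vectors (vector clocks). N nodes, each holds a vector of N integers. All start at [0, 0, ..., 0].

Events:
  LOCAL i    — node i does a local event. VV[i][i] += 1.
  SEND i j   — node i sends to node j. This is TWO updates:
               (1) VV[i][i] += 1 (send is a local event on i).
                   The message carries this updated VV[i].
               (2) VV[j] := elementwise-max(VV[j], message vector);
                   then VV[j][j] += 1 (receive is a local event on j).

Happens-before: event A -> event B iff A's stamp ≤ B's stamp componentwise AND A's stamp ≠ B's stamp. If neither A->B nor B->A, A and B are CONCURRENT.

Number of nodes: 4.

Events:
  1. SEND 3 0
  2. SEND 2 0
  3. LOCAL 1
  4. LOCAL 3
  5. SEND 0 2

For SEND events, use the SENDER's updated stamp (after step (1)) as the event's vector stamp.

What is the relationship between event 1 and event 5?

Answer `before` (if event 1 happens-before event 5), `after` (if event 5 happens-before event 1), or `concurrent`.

Answer: before

Derivation:
Initial: VV[0]=[0, 0, 0, 0]
Initial: VV[1]=[0, 0, 0, 0]
Initial: VV[2]=[0, 0, 0, 0]
Initial: VV[3]=[0, 0, 0, 0]
Event 1: SEND 3->0: VV[3][3]++ -> VV[3]=[0, 0, 0, 1], msg_vec=[0, 0, 0, 1]; VV[0]=max(VV[0],msg_vec) then VV[0][0]++ -> VV[0]=[1, 0, 0, 1]
Event 2: SEND 2->0: VV[2][2]++ -> VV[2]=[0, 0, 1, 0], msg_vec=[0, 0, 1, 0]; VV[0]=max(VV[0],msg_vec) then VV[0][0]++ -> VV[0]=[2, 0, 1, 1]
Event 3: LOCAL 1: VV[1][1]++ -> VV[1]=[0, 1, 0, 0]
Event 4: LOCAL 3: VV[3][3]++ -> VV[3]=[0, 0, 0, 2]
Event 5: SEND 0->2: VV[0][0]++ -> VV[0]=[3, 0, 1, 1], msg_vec=[3, 0, 1, 1]; VV[2]=max(VV[2],msg_vec) then VV[2][2]++ -> VV[2]=[3, 0, 2, 1]
Event 1 stamp: [0, 0, 0, 1]
Event 5 stamp: [3, 0, 1, 1]
[0, 0, 0, 1] <= [3, 0, 1, 1]? True
[3, 0, 1, 1] <= [0, 0, 0, 1]? False
Relation: before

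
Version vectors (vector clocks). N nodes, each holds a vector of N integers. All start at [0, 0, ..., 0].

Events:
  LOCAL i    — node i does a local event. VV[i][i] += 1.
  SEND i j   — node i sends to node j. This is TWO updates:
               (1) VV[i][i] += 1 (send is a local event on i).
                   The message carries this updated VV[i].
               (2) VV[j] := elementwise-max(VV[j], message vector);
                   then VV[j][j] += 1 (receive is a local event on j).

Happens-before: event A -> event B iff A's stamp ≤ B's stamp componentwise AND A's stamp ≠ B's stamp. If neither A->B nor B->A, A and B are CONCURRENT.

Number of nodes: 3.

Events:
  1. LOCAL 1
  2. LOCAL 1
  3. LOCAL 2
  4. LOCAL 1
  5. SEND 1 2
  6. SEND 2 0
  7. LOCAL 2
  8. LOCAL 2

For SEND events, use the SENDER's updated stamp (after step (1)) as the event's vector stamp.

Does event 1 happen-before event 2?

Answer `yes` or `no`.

Answer: yes

Derivation:
Initial: VV[0]=[0, 0, 0]
Initial: VV[1]=[0, 0, 0]
Initial: VV[2]=[0, 0, 0]
Event 1: LOCAL 1: VV[1][1]++ -> VV[1]=[0, 1, 0]
Event 2: LOCAL 1: VV[1][1]++ -> VV[1]=[0, 2, 0]
Event 3: LOCAL 2: VV[2][2]++ -> VV[2]=[0, 0, 1]
Event 4: LOCAL 1: VV[1][1]++ -> VV[1]=[0, 3, 0]
Event 5: SEND 1->2: VV[1][1]++ -> VV[1]=[0, 4, 0], msg_vec=[0, 4, 0]; VV[2]=max(VV[2],msg_vec) then VV[2][2]++ -> VV[2]=[0, 4, 2]
Event 6: SEND 2->0: VV[2][2]++ -> VV[2]=[0, 4, 3], msg_vec=[0, 4, 3]; VV[0]=max(VV[0],msg_vec) then VV[0][0]++ -> VV[0]=[1, 4, 3]
Event 7: LOCAL 2: VV[2][2]++ -> VV[2]=[0, 4, 4]
Event 8: LOCAL 2: VV[2][2]++ -> VV[2]=[0, 4, 5]
Event 1 stamp: [0, 1, 0]
Event 2 stamp: [0, 2, 0]
[0, 1, 0] <= [0, 2, 0]? True. Equal? False. Happens-before: True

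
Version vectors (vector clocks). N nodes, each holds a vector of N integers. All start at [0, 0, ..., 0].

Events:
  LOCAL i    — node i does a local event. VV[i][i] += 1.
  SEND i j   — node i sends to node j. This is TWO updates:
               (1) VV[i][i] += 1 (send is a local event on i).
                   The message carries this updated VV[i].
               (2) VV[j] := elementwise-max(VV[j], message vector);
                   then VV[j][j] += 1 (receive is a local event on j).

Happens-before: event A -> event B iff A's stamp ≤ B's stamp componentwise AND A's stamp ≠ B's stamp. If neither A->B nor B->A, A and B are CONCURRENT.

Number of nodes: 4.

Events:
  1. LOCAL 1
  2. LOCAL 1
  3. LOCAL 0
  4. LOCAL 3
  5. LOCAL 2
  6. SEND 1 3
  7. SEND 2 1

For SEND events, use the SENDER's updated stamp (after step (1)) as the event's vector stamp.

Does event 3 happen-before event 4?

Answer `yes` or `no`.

Initial: VV[0]=[0, 0, 0, 0]
Initial: VV[1]=[0, 0, 0, 0]
Initial: VV[2]=[0, 0, 0, 0]
Initial: VV[3]=[0, 0, 0, 0]
Event 1: LOCAL 1: VV[1][1]++ -> VV[1]=[0, 1, 0, 0]
Event 2: LOCAL 1: VV[1][1]++ -> VV[1]=[0, 2, 0, 0]
Event 3: LOCAL 0: VV[0][0]++ -> VV[0]=[1, 0, 0, 0]
Event 4: LOCAL 3: VV[3][3]++ -> VV[3]=[0, 0, 0, 1]
Event 5: LOCAL 2: VV[2][2]++ -> VV[2]=[0, 0, 1, 0]
Event 6: SEND 1->3: VV[1][1]++ -> VV[1]=[0, 3, 0, 0], msg_vec=[0, 3, 0, 0]; VV[3]=max(VV[3],msg_vec) then VV[3][3]++ -> VV[3]=[0, 3, 0, 2]
Event 7: SEND 2->1: VV[2][2]++ -> VV[2]=[0, 0, 2, 0], msg_vec=[0, 0, 2, 0]; VV[1]=max(VV[1],msg_vec) then VV[1][1]++ -> VV[1]=[0, 4, 2, 0]
Event 3 stamp: [1, 0, 0, 0]
Event 4 stamp: [0, 0, 0, 1]
[1, 0, 0, 0] <= [0, 0, 0, 1]? False. Equal? False. Happens-before: False

Answer: no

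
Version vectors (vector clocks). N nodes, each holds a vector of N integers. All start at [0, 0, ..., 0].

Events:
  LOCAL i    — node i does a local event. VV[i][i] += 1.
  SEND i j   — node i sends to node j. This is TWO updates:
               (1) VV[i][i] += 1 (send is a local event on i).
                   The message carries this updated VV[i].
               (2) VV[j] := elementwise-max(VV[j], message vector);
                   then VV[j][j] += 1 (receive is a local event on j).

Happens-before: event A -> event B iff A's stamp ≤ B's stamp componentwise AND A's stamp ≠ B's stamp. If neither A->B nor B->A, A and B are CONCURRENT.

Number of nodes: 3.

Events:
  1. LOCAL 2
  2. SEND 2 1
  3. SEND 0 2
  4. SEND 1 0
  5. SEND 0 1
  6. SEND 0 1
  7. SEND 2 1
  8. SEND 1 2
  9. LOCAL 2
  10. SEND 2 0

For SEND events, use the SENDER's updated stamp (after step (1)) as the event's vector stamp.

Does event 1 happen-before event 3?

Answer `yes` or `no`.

Answer: no

Derivation:
Initial: VV[0]=[0, 0, 0]
Initial: VV[1]=[0, 0, 0]
Initial: VV[2]=[0, 0, 0]
Event 1: LOCAL 2: VV[2][2]++ -> VV[2]=[0, 0, 1]
Event 2: SEND 2->1: VV[2][2]++ -> VV[2]=[0, 0, 2], msg_vec=[0, 0, 2]; VV[1]=max(VV[1],msg_vec) then VV[1][1]++ -> VV[1]=[0, 1, 2]
Event 3: SEND 0->2: VV[0][0]++ -> VV[0]=[1, 0, 0], msg_vec=[1, 0, 0]; VV[2]=max(VV[2],msg_vec) then VV[2][2]++ -> VV[2]=[1, 0, 3]
Event 4: SEND 1->0: VV[1][1]++ -> VV[1]=[0, 2, 2], msg_vec=[0, 2, 2]; VV[0]=max(VV[0],msg_vec) then VV[0][0]++ -> VV[0]=[2, 2, 2]
Event 5: SEND 0->1: VV[0][0]++ -> VV[0]=[3, 2, 2], msg_vec=[3, 2, 2]; VV[1]=max(VV[1],msg_vec) then VV[1][1]++ -> VV[1]=[3, 3, 2]
Event 6: SEND 0->1: VV[0][0]++ -> VV[0]=[4, 2, 2], msg_vec=[4, 2, 2]; VV[1]=max(VV[1],msg_vec) then VV[1][1]++ -> VV[1]=[4, 4, 2]
Event 7: SEND 2->1: VV[2][2]++ -> VV[2]=[1, 0, 4], msg_vec=[1, 0, 4]; VV[1]=max(VV[1],msg_vec) then VV[1][1]++ -> VV[1]=[4, 5, 4]
Event 8: SEND 1->2: VV[1][1]++ -> VV[1]=[4, 6, 4], msg_vec=[4, 6, 4]; VV[2]=max(VV[2],msg_vec) then VV[2][2]++ -> VV[2]=[4, 6, 5]
Event 9: LOCAL 2: VV[2][2]++ -> VV[2]=[4, 6, 6]
Event 10: SEND 2->0: VV[2][2]++ -> VV[2]=[4, 6, 7], msg_vec=[4, 6, 7]; VV[0]=max(VV[0],msg_vec) then VV[0][0]++ -> VV[0]=[5, 6, 7]
Event 1 stamp: [0, 0, 1]
Event 3 stamp: [1, 0, 0]
[0, 0, 1] <= [1, 0, 0]? False. Equal? False. Happens-before: False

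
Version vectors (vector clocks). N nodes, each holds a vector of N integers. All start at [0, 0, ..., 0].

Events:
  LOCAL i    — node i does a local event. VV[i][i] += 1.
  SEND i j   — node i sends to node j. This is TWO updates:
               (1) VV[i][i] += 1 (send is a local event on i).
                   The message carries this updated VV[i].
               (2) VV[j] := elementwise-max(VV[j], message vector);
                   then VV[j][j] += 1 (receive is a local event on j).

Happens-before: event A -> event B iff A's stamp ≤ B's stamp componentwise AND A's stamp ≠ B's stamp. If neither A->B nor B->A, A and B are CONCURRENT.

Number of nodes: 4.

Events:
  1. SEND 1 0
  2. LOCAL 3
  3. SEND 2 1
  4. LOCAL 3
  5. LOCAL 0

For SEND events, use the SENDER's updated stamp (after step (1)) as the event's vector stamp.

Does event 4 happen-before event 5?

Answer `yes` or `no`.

Answer: no

Derivation:
Initial: VV[0]=[0, 0, 0, 0]
Initial: VV[1]=[0, 0, 0, 0]
Initial: VV[2]=[0, 0, 0, 0]
Initial: VV[3]=[0, 0, 0, 0]
Event 1: SEND 1->0: VV[1][1]++ -> VV[1]=[0, 1, 0, 0], msg_vec=[0, 1, 0, 0]; VV[0]=max(VV[0],msg_vec) then VV[0][0]++ -> VV[0]=[1, 1, 0, 0]
Event 2: LOCAL 3: VV[3][3]++ -> VV[3]=[0, 0, 0, 1]
Event 3: SEND 2->1: VV[2][2]++ -> VV[2]=[0, 0, 1, 0], msg_vec=[0, 0, 1, 0]; VV[1]=max(VV[1],msg_vec) then VV[1][1]++ -> VV[1]=[0, 2, 1, 0]
Event 4: LOCAL 3: VV[3][3]++ -> VV[3]=[0, 0, 0, 2]
Event 5: LOCAL 0: VV[0][0]++ -> VV[0]=[2, 1, 0, 0]
Event 4 stamp: [0, 0, 0, 2]
Event 5 stamp: [2, 1, 0, 0]
[0, 0, 0, 2] <= [2, 1, 0, 0]? False. Equal? False. Happens-before: False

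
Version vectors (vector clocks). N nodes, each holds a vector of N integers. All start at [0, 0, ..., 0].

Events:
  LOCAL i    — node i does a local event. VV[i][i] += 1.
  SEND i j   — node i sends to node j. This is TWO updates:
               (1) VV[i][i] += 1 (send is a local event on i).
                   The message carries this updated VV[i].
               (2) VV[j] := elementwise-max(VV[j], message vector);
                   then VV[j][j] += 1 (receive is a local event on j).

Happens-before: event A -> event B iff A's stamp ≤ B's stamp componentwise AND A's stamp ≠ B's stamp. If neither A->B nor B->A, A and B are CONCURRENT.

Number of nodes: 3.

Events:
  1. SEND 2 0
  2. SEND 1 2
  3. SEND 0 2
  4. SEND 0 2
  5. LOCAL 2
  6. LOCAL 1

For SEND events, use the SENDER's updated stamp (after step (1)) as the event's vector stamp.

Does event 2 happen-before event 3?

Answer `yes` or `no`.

Answer: no

Derivation:
Initial: VV[0]=[0, 0, 0]
Initial: VV[1]=[0, 0, 0]
Initial: VV[2]=[0, 0, 0]
Event 1: SEND 2->0: VV[2][2]++ -> VV[2]=[0, 0, 1], msg_vec=[0, 0, 1]; VV[0]=max(VV[0],msg_vec) then VV[0][0]++ -> VV[0]=[1, 0, 1]
Event 2: SEND 1->2: VV[1][1]++ -> VV[1]=[0, 1, 0], msg_vec=[0, 1, 0]; VV[2]=max(VV[2],msg_vec) then VV[2][2]++ -> VV[2]=[0, 1, 2]
Event 3: SEND 0->2: VV[0][0]++ -> VV[0]=[2, 0, 1], msg_vec=[2, 0, 1]; VV[2]=max(VV[2],msg_vec) then VV[2][2]++ -> VV[2]=[2, 1, 3]
Event 4: SEND 0->2: VV[0][0]++ -> VV[0]=[3, 0, 1], msg_vec=[3, 0, 1]; VV[2]=max(VV[2],msg_vec) then VV[2][2]++ -> VV[2]=[3, 1, 4]
Event 5: LOCAL 2: VV[2][2]++ -> VV[2]=[3, 1, 5]
Event 6: LOCAL 1: VV[1][1]++ -> VV[1]=[0, 2, 0]
Event 2 stamp: [0, 1, 0]
Event 3 stamp: [2, 0, 1]
[0, 1, 0] <= [2, 0, 1]? False. Equal? False. Happens-before: False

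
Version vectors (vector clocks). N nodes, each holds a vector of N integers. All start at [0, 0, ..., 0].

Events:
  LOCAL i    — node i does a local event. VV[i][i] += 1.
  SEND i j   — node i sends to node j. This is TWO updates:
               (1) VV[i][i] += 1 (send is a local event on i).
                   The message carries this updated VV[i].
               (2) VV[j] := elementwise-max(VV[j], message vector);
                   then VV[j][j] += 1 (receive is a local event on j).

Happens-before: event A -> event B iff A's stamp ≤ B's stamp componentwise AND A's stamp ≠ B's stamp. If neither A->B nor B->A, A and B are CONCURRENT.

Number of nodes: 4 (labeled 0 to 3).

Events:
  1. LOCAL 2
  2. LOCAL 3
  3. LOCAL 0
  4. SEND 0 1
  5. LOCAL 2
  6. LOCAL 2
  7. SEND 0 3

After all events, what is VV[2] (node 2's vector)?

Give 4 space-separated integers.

Answer: 0 0 3 0

Derivation:
Initial: VV[0]=[0, 0, 0, 0]
Initial: VV[1]=[0, 0, 0, 0]
Initial: VV[2]=[0, 0, 0, 0]
Initial: VV[3]=[0, 0, 0, 0]
Event 1: LOCAL 2: VV[2][2]++ -> VV[2]=[0, 0, 1, 0]
Event 2: LOCAL 3: VV[3][3]++ -> VV[3]=[0, 0, 0, 1]
Event 3: LOCAL 0: VV[0][0]++ -> VV[0]=[1, 0, 0, 0]
Event 4: SEND 0->1: VV[0][0]++ -> VV[0]=[2, 0, 0, 0], msg_vec=[2, 0, 0, 0]; VV[1]=max(VV[1],msg_vec) then VV[1][1]++ -> VV[1]=[2, 1, 0, 0]
Event 5: LOCAL 2: VV[2][2]++ -> VV[2]=[0, 0, 2, 0]
Event 6: LOCAL 2: VV[2][2]++ -> VV[2]=[0, 0, 3, 0]
Event 7: SEND 0->3: VV[0][0]++ -> VV[0]=[3, 0, 0, 0], msg_vec=[3, 0, 0, 0]; VV[3]=max(VV[3],msg_vec) then VV[3][3]++ -> VV[3]=[3, 0, 0, 2]
Final vectors: VV[0]=[3, 0, 0, 0]; VV[1]=[2, 1, 0, 0]; VV[2]=[0, 0, 3, 0]; VV[3]=[3, 0, 0, 2]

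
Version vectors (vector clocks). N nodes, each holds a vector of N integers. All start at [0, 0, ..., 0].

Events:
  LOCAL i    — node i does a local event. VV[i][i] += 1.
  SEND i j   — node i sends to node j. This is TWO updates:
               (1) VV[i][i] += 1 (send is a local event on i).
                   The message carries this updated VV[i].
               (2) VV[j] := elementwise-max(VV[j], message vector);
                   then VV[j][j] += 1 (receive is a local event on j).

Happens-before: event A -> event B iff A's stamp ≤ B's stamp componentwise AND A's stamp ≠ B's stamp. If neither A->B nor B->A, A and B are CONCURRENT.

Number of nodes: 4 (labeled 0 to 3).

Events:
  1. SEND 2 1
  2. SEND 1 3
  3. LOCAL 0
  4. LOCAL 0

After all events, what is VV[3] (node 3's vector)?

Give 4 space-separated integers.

Initial: VV[0]=[0, 0, 0, 0]
Initial: VV[1]=[0, 0, 0, 0]
Initial: VV[2]=[0, 0, 0, 0]
Initial: VV[3]=[0, 0, 0, 0]
Event 1: SEND 2->1: VV[2][2]++ -> VV[2]=[0, 0, 1, 0], msg_vec=[0, 0, 1, 0]; VV[1]=max(VV[1],msg_vec) then VV[1][1]++ -> VV[1]=[0, 1, 1, 0]
Event 2: SEND 1->3: VV[1][1]++ -> VV[1]=[0, 2, 1, 0], msg_vec=[0, 2, 1, 0]; VV[3]=max(VV[3],msg_vec) then VV[3][3]++ -> VV[3]=[0, 2, 1, 1]
Event 3: LOCAL 0: VV[0][0]++ -> VV[0]=[1, 0, 0, 0]
Event 4: LOCAL 0: VV[0][0]++ -> VV[0]=[2, 0, 0, 0]
Final vectors: VV[0]=[2, 0, 0, 0]; VV[1]=[0, 2, 1, 0]; VV[2]=[0, 0, 1, 0]; VV[3]=[0, 2, 1, 1]

Answer: 0 2 1 1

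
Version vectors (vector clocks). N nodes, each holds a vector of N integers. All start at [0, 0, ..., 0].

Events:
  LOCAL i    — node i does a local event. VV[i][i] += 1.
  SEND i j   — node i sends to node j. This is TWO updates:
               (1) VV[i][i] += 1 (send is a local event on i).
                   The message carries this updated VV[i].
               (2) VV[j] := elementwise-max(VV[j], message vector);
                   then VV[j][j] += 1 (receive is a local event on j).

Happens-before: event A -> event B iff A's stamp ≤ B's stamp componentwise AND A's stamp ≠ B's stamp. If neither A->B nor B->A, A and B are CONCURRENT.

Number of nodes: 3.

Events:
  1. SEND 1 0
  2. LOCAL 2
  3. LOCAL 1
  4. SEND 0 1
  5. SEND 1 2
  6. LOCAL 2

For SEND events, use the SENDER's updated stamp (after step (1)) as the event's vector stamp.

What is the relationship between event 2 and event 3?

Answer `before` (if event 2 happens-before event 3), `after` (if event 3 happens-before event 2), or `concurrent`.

Initial: VV[0]=[0, 0, 0]
Initial: VV[1]=[0, 0, 0]
Initial: VV[2]=[0, 0, 0]
Event 1: SEND 1->0: VV[1][1]++ -> VV[1]=[0, 1, 0], msg_vec=[0, 1, 0]; VV[0]=max(VV[0],msg_vec) then VV[0][0]++ -> VV[0]=[1, 1, 0]
Event 2: LOCAL 2: VV[2][2]++ -> VV[2]=[0, 0, 1]
Event 3: LOCAL 1: VV[1][1]++ -> VV[1]=[0, 2, 0]
Event 4: SEND 0->1: VV[0][0]++ -> VV[0]=[2, 1, 0], msg_vec=[2, 1, 0]; VV[1]=max(VV[1],msg_vec) then VV[1][1]++ -> VV[1]=[2, 3, 0]
Event 5: SEND 1->2: VV[1][1]++ -> VV[1]=[2, 4, 0], msg_vec=[2, 4, 0]; VV[2]=max(VV[2],msg_vec) then VV[2][2]++ -> VV[2]=[2, 4, 2]
Event 6: LOCAL 2: VV[2][2]++ -> VV[2]=[2, 4, 3]
Event 2 stamp: [0, 0, 1]
Event 3 stamp: [0, 2, 0]
[0, 0, 1] <= [0, 2, 0]? False
[0, 2, 0] <= [0, 0, 1]? False
Relation: concurrent

Answer: concurrent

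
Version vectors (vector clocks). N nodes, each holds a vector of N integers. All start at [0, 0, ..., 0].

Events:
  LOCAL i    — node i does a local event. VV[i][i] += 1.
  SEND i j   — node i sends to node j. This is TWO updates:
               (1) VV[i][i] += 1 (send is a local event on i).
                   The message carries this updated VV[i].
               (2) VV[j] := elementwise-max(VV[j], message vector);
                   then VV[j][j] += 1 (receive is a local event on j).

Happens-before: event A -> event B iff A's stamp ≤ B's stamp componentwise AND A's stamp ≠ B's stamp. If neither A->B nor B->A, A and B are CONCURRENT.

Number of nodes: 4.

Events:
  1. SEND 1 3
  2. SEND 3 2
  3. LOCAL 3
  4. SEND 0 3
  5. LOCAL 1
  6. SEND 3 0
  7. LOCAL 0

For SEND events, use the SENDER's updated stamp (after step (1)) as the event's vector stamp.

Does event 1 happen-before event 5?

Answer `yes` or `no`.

Answer: yes

Derivation:
Initial: VV[0]=[0, 0, 0, 0]
Initial: VV[1]=[0, 0, 0, 0]
Initial: VV[2]=[0, 0, 0, 0]
Initial: VV[3]=[0, 0, 0, 0]
Event 1: SEND 1->3: VV[1][1]++ -> VV[1]=[0, 1, 0, 0], msg_vec=[0, 1, 0, 0]; VV[3]=max(VV[3],msg_vec) then VV[3][3]++ -> VV[3]=[0, 1, 0, 1]
Event 2: SEND 3->2: VV[3][3]++ -> VV[3]=[0, 1, 0, 2], msg_vec=[0, 1, 0, 2]; VV[2]=max(VV[2],msg_vec) then VV[2][2]++ -> VV[2]=[0, 1, 1, 2]
Event 3: LOCAL 3: VV[3][3]++ -> VV[3]=[0, 1, 0, 3]
Event 4: SEND 0->3: VV[0][0]++ -> VV[0]=[1, 0, 0, 0], msg_vec=[1, 0, 0, 0]; VV[3]=max(VV[3],msg_vec) then VV[3][3]++ -> VV[3]=[1, 1, 0, 4]
Event 5: LOCAL 1: VV[1][1]++ -> VV[1]=[0, 2, 0, 0]
Event 6: SEND 3->0: VV[3][3]++ -> VV[3]=[1, 1, 0, 5], msg_vec=[1, 1, 0, 5]; VV[0]=max(VV[0],msg_vec) then VV[0][0]++ -> VV[0]=[2, 1, 0, 5]
Event 7: LOCAL 0: VV[0][0]++ -> VV[0]=[3, 1, 0, 5]
Event 1 stamp: [0, 1, 0, 0]
Event 5 stamp: [0, 2, 0, 0]
[0, 1, 0, 0] <= [0, 2, 0, 0]? True. Equal? False. Happens-before: True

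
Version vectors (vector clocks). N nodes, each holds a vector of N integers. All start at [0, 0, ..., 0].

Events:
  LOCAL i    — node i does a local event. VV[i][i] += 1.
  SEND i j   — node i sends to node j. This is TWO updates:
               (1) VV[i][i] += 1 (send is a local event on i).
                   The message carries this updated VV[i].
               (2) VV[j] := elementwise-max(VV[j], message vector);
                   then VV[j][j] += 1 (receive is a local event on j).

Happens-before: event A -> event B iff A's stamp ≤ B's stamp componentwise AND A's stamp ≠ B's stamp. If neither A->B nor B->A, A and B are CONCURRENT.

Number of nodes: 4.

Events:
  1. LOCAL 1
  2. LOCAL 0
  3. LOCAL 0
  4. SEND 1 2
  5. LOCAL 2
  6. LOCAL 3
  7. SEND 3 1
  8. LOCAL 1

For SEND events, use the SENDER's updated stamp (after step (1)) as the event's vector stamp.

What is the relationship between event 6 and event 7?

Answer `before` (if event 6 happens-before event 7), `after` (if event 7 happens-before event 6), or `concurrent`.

Initial: VV[0]=[0, 0, 0, 0]
Initial: VV[1]=[0, 0, 0, 0]
Initial: VV[2]=[0, 0, 0, 0]
Initial: VV[3]=[0, 0, 0, 0]
Event 1: LOCAL 1: VV[1][1]++ -> VV[1]=[0, 1, 0, 0]
Event 2: LOCAL 0: VV[0][0]++ -> VV[0]=[1, 0, 0, 0]
Event 3: LOCAL 0: VV[0][0]++ -> VV[0]=[2, 0, 0, 0]
Event 4: SEND 1->2: VV[1][1]++ -> VV[1]=[0, 2, 0, 0], msg_vec=[0, 2, 0, 0]; VV[2]=max(VV[2],msg_vec) then VV[2][2]++ -> VV[2]=[0, 2, 1, 0]
Event 5: LOCAL 2: VV[2][2]++ -> VV[2]=[0, 2, 2, 0]
Event 6: LOCAL 3: VV[3][3]++ -> VV[3]=[0, 0, 0, 1]
Event 7: SEND 3->1: VV[3][3]++ -> VV[3]=[0, 0, 0, 2], msg_vec=[0, 0, 0, 2]; VV[1]=max(VV[1],msg_vec) then VV[1][1]++ -> VV[1]=[0, 3, 0, 2]
Event 8: LOCAL 1: VV[1][1]++ -> VV[1]=[0, 4, 0, 2]
Event 6 stamp: [0, 0, 0, 1]
Event 7 stamp: [0, 0, 0, 2]
[0, 0, 0, 1] <= [0, 0, 0, 2]? True
[0, 0, 0, 2] <= [0, 0, 0, 1]? False
Relation: before

Answer: before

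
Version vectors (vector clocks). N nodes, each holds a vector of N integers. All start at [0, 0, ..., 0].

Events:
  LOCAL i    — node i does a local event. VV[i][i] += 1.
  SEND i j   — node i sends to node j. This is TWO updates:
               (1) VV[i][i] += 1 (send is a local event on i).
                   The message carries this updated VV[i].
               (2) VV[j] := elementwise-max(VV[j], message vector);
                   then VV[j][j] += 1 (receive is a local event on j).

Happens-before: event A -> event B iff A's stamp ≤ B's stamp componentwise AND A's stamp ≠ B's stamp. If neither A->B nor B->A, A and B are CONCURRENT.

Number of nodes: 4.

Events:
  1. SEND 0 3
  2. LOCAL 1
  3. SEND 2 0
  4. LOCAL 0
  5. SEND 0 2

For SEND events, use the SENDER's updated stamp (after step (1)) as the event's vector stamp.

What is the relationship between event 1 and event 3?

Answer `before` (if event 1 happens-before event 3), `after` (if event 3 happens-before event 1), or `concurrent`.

Answer: concurrent

Derivation:
Initial: VV[0]=[0, 0, 0, 0]
Initial: VV[1]=[0, 0, 0, 0]
Initial: VV[2]=[0, 0, 0, 0]
Initial: VV[3]=[0, 0, 0, 0]
Event 1: SEND 0->3: VV[0][0]++ -> VV[0]=[1, 0, 0, 0], msg_vec=[1, 0, 0, 0]; VV[3]=max(VV[3],msg_vec) then VV[3][3]++ -> VV[3]=[1, 0, 0, 1]
Event 2: LOCAL 1: VV[1][1]++ -> VV[1]=[0, 1, 0, 0]
Event 3: SEND 2->0: VV[2][2]++ -> VV[2]=[0, 0, 1, 0], msg_vec=[0, 0, 1, 0]; VV[0]=max(VV[0],msg_vec) then VV[0][0]++ -> VV[0]=[2, 0, 1, 0]
Event 4: LOCAL 0: VV[0][0]++ -> VV[0]=[3, 0, 1, 0]
Event 5: SEND 0->2: VV[0][0]++ -> VV[0]=[4, 0, 1, 0], msg_vec=[4, 0, 1, 0]; VV[2]=max(VV[2],msg_vec) then VV[2][2]++ -> VV[2]=[4, 0, 2, 0]
Event 1 stamp: [1, 0, 0, 0]
Event 3 stamp: [0, 0, 1, 0]
[1, 0, 0, 0] <= [0, 0, 1, 0]? False
[0, 0, 1, 0] <= [1, 0, 0, 0]? False
Relation: concurrent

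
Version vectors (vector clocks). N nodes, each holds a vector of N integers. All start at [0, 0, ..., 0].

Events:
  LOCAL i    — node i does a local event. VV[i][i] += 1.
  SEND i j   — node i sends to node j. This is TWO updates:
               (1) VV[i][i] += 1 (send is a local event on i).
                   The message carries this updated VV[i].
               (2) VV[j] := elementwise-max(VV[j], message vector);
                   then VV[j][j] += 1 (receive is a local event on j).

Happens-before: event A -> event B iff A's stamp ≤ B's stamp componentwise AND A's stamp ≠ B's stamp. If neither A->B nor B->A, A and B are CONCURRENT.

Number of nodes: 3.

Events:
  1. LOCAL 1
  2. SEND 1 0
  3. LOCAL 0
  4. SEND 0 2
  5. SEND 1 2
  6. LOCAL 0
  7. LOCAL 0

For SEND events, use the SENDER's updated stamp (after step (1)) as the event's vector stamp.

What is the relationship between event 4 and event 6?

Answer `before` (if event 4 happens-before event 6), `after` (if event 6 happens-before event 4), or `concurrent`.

Answer: before

Derivation:
Initial: VV[0]=[0, 0, 0]
Initial: VV[1]=[0, 0, 0]
Initial: VV[2]=[0, 0, 0]
Event 1: LOCAL 1: VV[1][1]++ -> VV[1]=[0, 1, 0]
Event 2: SEND 1->0: VV[1][1]++ -> VV[1]=[0, 2, 0], msg_vec=[0, 2, 0]; VV[0]=max(VV[0],msg_vec) then VV[0][0]++ -> VV[0]=[1, 2, 0]
Event 3: LOCAL 0: VV[0][0]++ -> VV[0]=[2, 2, 0]
Event 4: SEND 0->2: VV[0][0]++ -> VV[0]=[3, 2, 0], msg_vec=[3, 2, 0]; VV[2]=max(VV[2],msg_vec) then VV[2][2]++ -> VV[2]=[3, 2, 1]
Event 5: SEND 1->2: VV[1][1]++ -> VV[1]=[0, 3, 0], msg_vec=[0, 3, 0]; VV[2]=max(VV[2],msg_vec) then VV[2][2]++ -> VV[2]=[3, 3, 2]
Event 6: LOCAL 0: VV[0][0]++ -> VV[0]=[4, 2, 0]
Event 7: LOCAL 0: VV[0][0]++ -> VV[0]=[5, 2, 0]
Event 4 stamp: [3, 2, 0]
Event 6 stamp: [4, 2, 0]
[3, 2, 0] <= [4, 2, 0]? True
[4, 2, 0] <= [3, 2, 0]? False
Relation: before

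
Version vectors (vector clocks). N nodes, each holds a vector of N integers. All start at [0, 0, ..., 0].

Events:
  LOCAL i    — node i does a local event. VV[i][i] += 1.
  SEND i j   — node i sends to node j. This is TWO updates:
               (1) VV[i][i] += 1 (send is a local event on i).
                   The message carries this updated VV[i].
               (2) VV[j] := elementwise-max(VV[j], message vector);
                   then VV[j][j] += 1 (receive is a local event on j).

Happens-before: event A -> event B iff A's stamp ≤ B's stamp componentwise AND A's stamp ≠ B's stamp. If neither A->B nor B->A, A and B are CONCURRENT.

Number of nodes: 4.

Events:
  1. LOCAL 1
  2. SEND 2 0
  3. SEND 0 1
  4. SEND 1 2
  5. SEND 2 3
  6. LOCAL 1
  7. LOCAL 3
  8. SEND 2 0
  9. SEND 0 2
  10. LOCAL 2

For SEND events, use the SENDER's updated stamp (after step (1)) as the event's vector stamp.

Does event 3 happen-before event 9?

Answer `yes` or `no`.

Answer: yes

Derivation:
Initial: VV[0]=[0, 0, 0, 0]
Initial: VV[1]=[0, 0, 0, 0]
Initial: VV[2]=[0, 0, 0, 0]
Initial: VV[3]=[0, 0, 0, 0]
Event 1: LOCAL 1: VV[1][1]++ -> VV[1]=[0, 1, 0, 0]
Event 2: SEND 2->0: VV[2][2]++ -> VV[2]=[0, 0, 1, 0], msg_vec=[0, 0, 1, 0]; VV[0]=max(VV[0],msg_vec) then VV[0][0]++ -> VV[0]=[1, 0, 1, 0]
Event 3: SEND 0->1: VV[0][0]++ -> VV[0]=[2, 0, 1, 0], msg_vec=[2, 0, 1, 0]; VV[1]=max(VV[1],msg_vec) then VV[1][1]++ -> VV[1]=[2, 2, 1, 0]
Event 4: SEND 1->2: VV[1][1]++ -> VV[1]=[2, 3, 1, 0], msg_vec=[2, 3, 1, 0]; VV[2]=max(VV[2],msg_vec) then VV[2][2]++ -> VV[2]=[2, 3, 2, 0]
Event 5: SEND 2->3: VV[2][2]++ -> VV[2]=[2, 3, 3, 0], msg_vec=[2, 3, 3, 0]; VV[3]=max(VV[3],msg_vec) then VV[3][3]++ -> VV[3]=[2, 3, 3, 1]
Event 6: LOCAL 1: VV[1][1]++ -> VV[1]=[2, 4, 1, 0]
Event 7: LOCAL 3: VV[3][3]++ -> VV[3]=[2, 3, 3, 2]
Event 8: SEND 2->0: VV[2][2]++ -> VV[2]=[2, 3, 4, 0], msg_vec=[2, 3, 4, 0]; VV[0]=max(VV[0],msg_vec) then VV[0][0]++ -> VV[0]=[3, 3, 4, 0]
Event 9: SEND 0->2: VV[0][0]++ -> VV[0]=[4, 3, 4, 0], msg_vec=[4, 3, 4, 0]; VV[2]=max(VV[2],msg_vec) then VV[2][2]++ -> VV[2]=[4, 3, 5, 0]
Event 10: LOCAL 2: VV[2][2]++ -> VV[2]=[4, 3, 6, 0]
Event 3 stamp: [2, 0, 1, 0]
Event 9 stamp: [4, 3, 4, 0]
[2, 0, 1, 0] <= [4, 3, 4, 0]? True. Equal? False. Happens-before: True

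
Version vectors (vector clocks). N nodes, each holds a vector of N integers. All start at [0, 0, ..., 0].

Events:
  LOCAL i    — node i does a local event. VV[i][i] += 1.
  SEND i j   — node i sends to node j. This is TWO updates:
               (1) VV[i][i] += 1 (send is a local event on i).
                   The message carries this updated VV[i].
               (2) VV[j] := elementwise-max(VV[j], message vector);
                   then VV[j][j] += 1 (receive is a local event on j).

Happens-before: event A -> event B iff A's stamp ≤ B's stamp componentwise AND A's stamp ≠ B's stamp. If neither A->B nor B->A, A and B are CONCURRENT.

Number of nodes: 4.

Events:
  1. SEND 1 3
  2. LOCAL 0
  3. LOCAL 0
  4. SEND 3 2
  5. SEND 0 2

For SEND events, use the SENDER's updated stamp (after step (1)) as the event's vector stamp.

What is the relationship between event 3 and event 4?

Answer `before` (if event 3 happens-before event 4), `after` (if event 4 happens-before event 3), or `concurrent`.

Initial: VV[0]=[0, 0, 0, 0]
Initial: VV[1]=[0, 0, 0, 0]
Initial: VV[2]=[0, 0, 0, 0]
Initial: VV[3]=[0, 0, 0, 0]
Event 1: SEND 1->3: VV[1][1]++ -> VV[1]=[0, 1, 0, 0], msg_vec=[0, 1, 0, 0]; VV[3]=max(VV[3],msg_vec) then VV[3][3]++ -> VV[3]=[0, 1, 0, 1]
Event 2: LOCAL 0: VV[0][0]++ -> VV[0]=[1, 0, 0, 0]
Event 3: LOCAL 0: VV[0][0]++ -> VV[0]=[2, 0, 0, 0]
Event 4: SEND 3->2: VV[3][3]++ -> VV[3]=[0, 1, 0, 2], msg_vec=[0, 1, 0, 2]; VV[2]=max(VV[2],msg_vec) then VV[2][2]++ -> VV[2]=[0, 1, 1, 2]
Event 5: SEND 0->2: VV[0][0]++ -> VV[0]=[3, 0, 0, 0], msg_vec=[3, 0, 0, 0]; VV[2]=max(VV[2],msg_vec) then VV[2][2]++ -> VV[2]=[3, 1, 2, 2]
Event 3 stamp: [2, 0, 0, 0]
Event 4 stamp: [0, 1, 0, 2]
[2, 0, 0, 0] <= [0, 1, 0, 2]? False
[0, 1, 0, 2] <= [2, 0, 0, 0]? False
Relation: concurrent

Answer: concurrent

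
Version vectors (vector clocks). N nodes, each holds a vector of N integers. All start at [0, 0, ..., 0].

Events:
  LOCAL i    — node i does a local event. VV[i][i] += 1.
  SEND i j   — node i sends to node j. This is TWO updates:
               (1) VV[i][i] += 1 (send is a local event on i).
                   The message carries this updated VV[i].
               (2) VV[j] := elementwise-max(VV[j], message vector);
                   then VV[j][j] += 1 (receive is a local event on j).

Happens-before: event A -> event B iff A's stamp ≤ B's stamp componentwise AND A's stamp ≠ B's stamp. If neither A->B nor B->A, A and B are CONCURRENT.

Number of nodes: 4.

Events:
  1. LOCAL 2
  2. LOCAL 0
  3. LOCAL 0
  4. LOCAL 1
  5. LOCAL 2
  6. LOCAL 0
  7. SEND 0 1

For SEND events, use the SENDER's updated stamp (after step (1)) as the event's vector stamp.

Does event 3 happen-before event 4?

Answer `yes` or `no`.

Initial: VV[0]=[0, 0, 0, 0]
Initial: VV[1]=[0, 0, 0, 0]
Initial: VV[2]=[0, 0, 0, 0]
Initial: VV[3]=[0, 0, 0, 0]
Event 1: LOCAL 2: VV[2][2]++ -> VV[2]=[0, 0, 1, 0]
Event 2: LOCAL 0: VV[0][0]++ -> VV[0]=[1, 0, 0, 0]
Event 3: LOCAL 0: VV[0][0]++ -> VV[0]=[2, 0, 0, 0]
Event 4: LOCAL 1: VV[1][1]++ -> VV[1]=[0, 1, 0, 0]
Event 5: LOCAL 2: VV[2][2]++ -> VV[2]=[0, 0, 2, 0]
Event 6: LOCAL 0: VV[0][0]++ -> VV[0]=[3, 0, 0, 0]
Event 7: SEND 0->1: VV[0][0]++ -> VV[0]=[4, 0, 0, 0], msg_vec=[4, 0, 0, 0]; VV[1]=max(VV[1],msg_vec) then VV[1][1]++ -> VV[1]=[4, 2, 0, 0]
Event 3 stamp: [2, 0, 0, 0]
Event 4 stamp: [0, 1, 0, 0]
[2, 0, 0, 0] <= [0, 1, 0, 0]? False. Equal? False. Happens-before: False

Answer: no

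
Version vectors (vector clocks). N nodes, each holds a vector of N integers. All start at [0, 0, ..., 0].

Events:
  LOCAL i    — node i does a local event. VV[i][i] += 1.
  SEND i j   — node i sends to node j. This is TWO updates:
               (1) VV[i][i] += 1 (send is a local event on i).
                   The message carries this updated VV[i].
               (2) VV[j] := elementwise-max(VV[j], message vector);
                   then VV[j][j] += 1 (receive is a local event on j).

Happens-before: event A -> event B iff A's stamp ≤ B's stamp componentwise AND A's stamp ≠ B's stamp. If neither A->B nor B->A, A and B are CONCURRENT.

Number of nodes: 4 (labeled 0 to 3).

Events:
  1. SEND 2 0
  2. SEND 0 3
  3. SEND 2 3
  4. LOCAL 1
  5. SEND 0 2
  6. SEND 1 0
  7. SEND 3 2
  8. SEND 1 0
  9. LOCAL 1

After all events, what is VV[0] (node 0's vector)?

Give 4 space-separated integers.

Answer: 5 3 1 0

Derivation:
Initial: VV[0]=[0, 0, 0, 0]
Initial: VV[1]=[0, 0, 0, 0]
Initial: VV[2]=[0, 0, 0, 0]
Initial: VV[3]=[0, 0, 0, 0]
Event 1: SEND 2->0: VV[2][2]++ -> VV[2]=[0, 0, 1, 0], msg_vec=[0, 0, 1, 0]; VV[0]=max(VV[0],msg_vec) then VV[0][0]++ -> VV[0]=[1, 0, 1, 0]
Event 2: SEND 0->3: VV[0][0]++ -> VV[0]=[2, 0, 1, 0], msg_vec=[2, 0, 1, 0]; VV[3]=max(VV[3],msg_vec) then VV[3][3]++ -> VV[3]=[2, 0, 1, 1]
Event 3: SEND 2->3: VV[2][2]++ -> VV[2]=[0, 0, 2, 0], msg_vec=[0, 0, 2, 0]; VV[3]=max(VV[3],msg_vec) then VV[3][3]++ -> VV[3]=[2, 0, 2, 2]
Event 4: LOCAL 1: VV[1][1]++ -> VV[1]=[0, 1, 0, 0]
Event 5: SEND 0->2: VV[0][0]++ -> VV[0]=[3, 0, 1, 0], msg_vec=[3, 0, 1, 0]; VV[2]=max(VV[2],msg_vec) then VV[2][2]++ -> VV[2]=[3, 0, 3, 0]
Event 6: SEND 1->0: VV[1][1]++ -> VV[1]=[0, 2, 0, 0], msg_vec=[0, 2, 0, 0]; VV[0]=max(VV[0],msg_vec) then VV[0][0]++ -> VV[0]=[4, 2, 1, 0]
Event 7: SEND 3->2: VV[3][3]++ -> VV[3]=[2, 0, 2, 3], msg_vec=[2, 0, 2, 3]; VV[2]=max(VV[2],msg_vec) then VV[2][2]++ -> VV[2]=[3, 0, 4, 3]
Event 8: SEND 1->0: VV[1][1]++ -> VV[1]=[0, 3, 0, 0], msg_vec=[0, 3, 0, 0]; VV[0]=max(VV[0],msg_vec) then VV[0][0]++ -> VV[0]=[5, 3, 1, 0]
Event 9: LOCAL 1: VV[1][1]++ -> VV[1]=[0, 4, 0, 0]
Final vectors: VV[0]=[5, 3, 1, 0]; VV[1]=[0, 4, 0, 0]; VV[2]=[3, 0, 4, 3]; VV[3]=[2, 0, 2, 3]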